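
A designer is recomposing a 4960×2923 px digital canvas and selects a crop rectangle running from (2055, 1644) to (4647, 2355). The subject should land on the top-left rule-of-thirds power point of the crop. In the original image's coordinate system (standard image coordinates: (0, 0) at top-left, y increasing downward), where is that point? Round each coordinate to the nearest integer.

x = 2919 px, y = 1881 px

Crop width = 4647 − 2055 = 2592 px; one third is 864.00 px.
Crop height = 2355 − 1644 = 711 px; one third is 237.00 px.
The top-left point is one-third across and one-third down within the crop:
x = 2055 + 1 × 864.00 ≈ 2919; y = 1644 + 1 × 237.00 ≈ 1881.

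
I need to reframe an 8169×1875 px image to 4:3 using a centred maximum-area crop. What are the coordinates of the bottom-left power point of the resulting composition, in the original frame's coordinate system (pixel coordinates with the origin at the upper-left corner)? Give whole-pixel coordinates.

x = 3668 px, y = 1250 px

8169/1875 > 4/3, so the 4:3 crop keeps the full height 1875 and trims width to 1875 × 4/3 = 2500.00 px.
Left offset = (8169 − 2500.00)/2 = 2834.50 px; top offset = 0.
Bottom-left is one-third across and two-thirds down within the crop:
x = 2834.50 + 1 × 2500.00/3 ≈ 3668; y = 0.00 + 2 × 1875.00/3 ≈ 1250.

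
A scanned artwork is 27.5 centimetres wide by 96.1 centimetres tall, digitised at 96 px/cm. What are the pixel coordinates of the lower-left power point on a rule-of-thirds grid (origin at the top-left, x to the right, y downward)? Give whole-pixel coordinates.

(880, 6150)

In pixels the canvas is 27.5 × 96 = 2640 wide and 96.1 × 96 = 9225.6 tall.
The lower-left point is one-third across and two-thirds down:
x = 1 × 2640/3 ≈ 880; y = 2 × 9225.6/3 ≈ 6150.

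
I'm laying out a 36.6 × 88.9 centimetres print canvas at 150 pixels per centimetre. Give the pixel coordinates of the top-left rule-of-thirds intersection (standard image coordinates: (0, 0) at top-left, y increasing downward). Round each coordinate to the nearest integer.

(1830, 4445)

In pixels the canvas is 36.6 × 150 = 5490 wide and 88.9 × 150 = 13335 tall.
The top-left point is one-third across and one-third down:
x = 1 × 5490/3 ≈ 1830; y = 1 × 13335/3 ≈ 4445.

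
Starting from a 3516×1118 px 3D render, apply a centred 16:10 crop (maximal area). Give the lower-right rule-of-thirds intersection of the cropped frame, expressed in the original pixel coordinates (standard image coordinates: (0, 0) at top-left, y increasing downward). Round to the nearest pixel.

3516/1118 > 16/10, so the 16:10 crop keeps the full height 1118 and trims width to 1118 × 16/10 = 1788.80 px.
Left offset = (3516 − 1788.80)/2 = 863.60 px; top offset = 0.
Lower-right is two-thirds across and two-thirds down within the crop:
x = 863.60 + 2 × 1788.80/3 ≈ 2056; y = 0.00 + 2 × 1118.00/3 ≈ 745.

(2056, 745)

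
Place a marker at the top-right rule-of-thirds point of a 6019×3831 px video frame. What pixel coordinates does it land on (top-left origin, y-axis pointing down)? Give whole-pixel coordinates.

(4013, 1277)

The top-right point sits two-thirds of the way across and one-third of the way down.
x = 2 × 6019/3 ≈ 4013; y = 1 × 3831/3 ≈ 1277.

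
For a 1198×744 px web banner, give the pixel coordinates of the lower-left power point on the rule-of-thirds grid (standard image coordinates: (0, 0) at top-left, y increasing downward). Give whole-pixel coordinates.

The lower-left point sits one-third of the way across and two-thirds of the way down.
x = 1 × 1198/3 ≈ 399; y = 2 × 744/3 ≈ 496.

(399, 496)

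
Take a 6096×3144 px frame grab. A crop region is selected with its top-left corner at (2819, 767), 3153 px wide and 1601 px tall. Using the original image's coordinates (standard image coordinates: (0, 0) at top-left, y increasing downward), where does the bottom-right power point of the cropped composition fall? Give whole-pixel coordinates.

One third of the crop width 3153 is 1051.00 px.
One third of the crop height 1601 is 533.67 px.
The bottom-right point is two-thirds across and two-thirds down within the crop:
x = 2819 + 2 × 1051.00 ≈ 4921; y = 767 + 2 × 533.67 ≈ 1834.

(4921, 1834)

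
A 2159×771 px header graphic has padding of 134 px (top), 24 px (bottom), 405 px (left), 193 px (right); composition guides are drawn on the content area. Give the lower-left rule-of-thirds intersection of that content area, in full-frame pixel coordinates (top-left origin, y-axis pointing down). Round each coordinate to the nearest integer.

Content width = 2159 − 405 − 193 = 1561 px; content height = 771 − 134 − 24 = 613 px.
Lower-left is one-third across and two-thirds down within the content area.
x = 405 + 1 × 1561/3 = 405 + 520.33 ≈ 925
y = 134 + 2 × 613/3 = 134 + 408.67 ≈ 543

(925, 543)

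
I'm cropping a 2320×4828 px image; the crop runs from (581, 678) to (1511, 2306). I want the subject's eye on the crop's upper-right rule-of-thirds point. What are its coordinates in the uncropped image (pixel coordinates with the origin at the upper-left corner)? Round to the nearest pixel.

(1201, 1221)

Crop width = 1511 − 581 = 930 px; one third is 310.00 px.
Crop height = 2306 − 678 = 1628 px; one third is 542.67 px.
The upper-right point is two-thirds across and one-third down within the crop:
x = 581 + 2 × 310.00 ≈ 1201; y = 678 + 1 × 542.67 ≈ 1221.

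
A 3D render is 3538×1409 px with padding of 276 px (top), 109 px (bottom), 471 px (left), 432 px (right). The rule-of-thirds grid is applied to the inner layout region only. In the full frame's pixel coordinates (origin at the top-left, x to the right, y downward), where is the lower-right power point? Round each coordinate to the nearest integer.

(2228, 959)

Content width = 3538 − 471 − 432 = 2635 px; content height = 1409 − 276 − 109 = 1024 px.
Lower-right is two-thirds across and two-thirds down within the inner layout region.
x = 471 + 2 × 2635/3 = 471 + 1756.67 ≈ 2228
y = 276 + 2 × 1024/3 = 276 + 682.67 ≈ 959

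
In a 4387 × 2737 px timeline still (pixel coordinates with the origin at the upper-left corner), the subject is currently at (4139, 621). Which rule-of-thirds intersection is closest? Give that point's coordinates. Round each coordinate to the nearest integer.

Third lines: x ∈ {1462, 2925}, y ∈ {912, 1825}.
4139 is closer to x = 2925; 621 is closer to y = 912.
So the nearest intersection is the upper-right power point.

(2925, 912)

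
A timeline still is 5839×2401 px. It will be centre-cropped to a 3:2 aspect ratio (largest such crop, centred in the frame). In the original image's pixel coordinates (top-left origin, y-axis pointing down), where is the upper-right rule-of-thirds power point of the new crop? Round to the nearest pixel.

(3520, 800)

5839/2401 > 3/2, so the 3:2 crop keeps the full height 2401 and trims width to 2401 × 3/2 = 3601.50 px.
Left offset = (5839 − 3601.50)/2 = 1118.75 px; top offset = 0.
Upper-right is two-thirds across and one-third down within the crop:
x = 1118.75 + 2 × 3601.50/3 ≈ 3520; y = 0.00 + 1 × 2401.00/3 ≈ 800.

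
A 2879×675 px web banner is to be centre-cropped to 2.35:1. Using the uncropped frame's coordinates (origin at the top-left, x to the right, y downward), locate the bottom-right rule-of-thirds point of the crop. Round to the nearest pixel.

x = 1704 px, y = 450 px

2879/675 > 2.35/1, so the 2.35:1 crop keeps the full height 675 and trims width to 675 × 2.35/1 = 1586.25 px.
Left offset = (2879 − 1586.25)/2 = 646.38 px; top offset = 0.
Bottom-right is two-thirds across and two-thirds down within the crop:
x = 646.38 + 2 × 1586.25/3 ≈ 1704; y = 0.00 + 2 × 675.00/3 ≈ 450.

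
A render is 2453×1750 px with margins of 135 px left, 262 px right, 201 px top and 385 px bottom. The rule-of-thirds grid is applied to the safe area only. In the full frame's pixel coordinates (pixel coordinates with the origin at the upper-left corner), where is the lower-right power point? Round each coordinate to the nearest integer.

(1506, 977)

Content width = 2453 − 135 − 262 = 2056 px; content height = 1750 − 201 − 385 = 1164 px.
Lower-right is two-thirds across and two-thirds down within the safe area.
x = 135 + 2 × 2056/3 = 135 + 1370.67 ≈ 1506
y = 201 + 2 × 1164/3 = 201 + 776.00 ≈ 977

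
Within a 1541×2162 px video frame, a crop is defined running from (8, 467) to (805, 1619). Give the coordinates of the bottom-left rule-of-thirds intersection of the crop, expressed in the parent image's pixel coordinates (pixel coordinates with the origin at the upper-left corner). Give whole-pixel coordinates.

x = 274 px, y = 1235 px

Crop width = 805 − 8 = 797 px; one third is 265.67 px.
Crop height = 1619 − 467 = 1152 px; one third is 384.00 px.
The bottom-left point is one-third across and two-thirds down within the crop:
x = 8 + 1 × 265.67 ≈ 274; y = 467 + 2 × 384.00 ≈ 1235.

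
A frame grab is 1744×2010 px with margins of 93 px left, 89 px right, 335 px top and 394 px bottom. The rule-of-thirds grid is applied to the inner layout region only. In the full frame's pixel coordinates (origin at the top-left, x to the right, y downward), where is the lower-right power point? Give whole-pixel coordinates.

x = 1134 px, y = 1189 px

Content width = 1744 − 93 − 89 = 1562 px; content height = 2010 − 335 − 394 = 1281 px.
Lower-right is two-thirds across and two-thirds down within the inner layout region.
x = 93 + 2 × 1562/3 = 93 + 1041.33 ≈ 1134
y = 335 + 2 × 1281/3 = 335 + 854.00 ≈ 1189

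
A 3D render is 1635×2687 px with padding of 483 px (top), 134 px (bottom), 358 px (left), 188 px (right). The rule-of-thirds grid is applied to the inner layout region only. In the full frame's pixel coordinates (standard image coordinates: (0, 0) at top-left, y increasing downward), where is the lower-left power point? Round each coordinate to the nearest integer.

Content width = 1635 − 358 − 188 = 1089 px; content height = 2687 − 483 − 134 = 2070 px.
Lower-left is one-third across and two-thirds down within the inner layout region.
x = 358 + 1 × 1089/3 = 358 + 363.00 ≈ 721
y = 483 + 2 × 2070/3 = 483 + 1380.00 ≈ 1863

x = 721 px, y = 1863 px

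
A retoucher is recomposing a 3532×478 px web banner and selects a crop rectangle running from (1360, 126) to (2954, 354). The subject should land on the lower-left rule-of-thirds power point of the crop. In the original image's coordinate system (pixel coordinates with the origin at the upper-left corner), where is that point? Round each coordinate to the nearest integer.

(1891, 278)

Crop width = 2954 − 1360 = 1594 px; one third is 531.33 px.
Crop height = 354 − 126 = 228 px; one third is 76.00 px.
The lower-left point is one-third across and two-thirds down within the crop:
x = 1360 + 1 × 531.33 ≈ 1891; y = 126 + 2 × 76.00 ≈ 278.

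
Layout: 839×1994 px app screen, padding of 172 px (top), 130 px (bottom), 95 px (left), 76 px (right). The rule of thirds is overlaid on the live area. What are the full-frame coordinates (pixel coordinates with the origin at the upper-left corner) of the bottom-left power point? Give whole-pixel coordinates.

x = 318 px, y = 1300 px

Content width = 839 − 95 − 76 = 668 px; content height = 1994 − 172 − 130 = 1692 px.
Bottom-left is one-third across and two-thirds down within the live area.
x = 95 + 1 × 668/3 = 95 + 222.67 ≈ 318
y = 172 + 2 × 1692/3 = 172 + 1128.00 ≈ 1300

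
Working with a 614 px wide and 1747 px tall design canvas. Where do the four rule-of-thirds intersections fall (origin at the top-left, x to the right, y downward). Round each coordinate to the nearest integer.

(205, 582), (409, 582), (205, 1165), (409, 1165)

One third of 614 is 204.67; one third of 1747 is 582.33.
Vertical third lines at x = 205 and x = 409; horizontal third lines at y = 582 and y = 1165.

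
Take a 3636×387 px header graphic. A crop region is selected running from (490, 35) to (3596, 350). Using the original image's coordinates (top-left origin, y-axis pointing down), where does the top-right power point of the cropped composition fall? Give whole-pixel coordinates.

Crop width = 3596 − 490 = 3106 px; one third is 1035.33 px.
Crop height = 350 − 35 = 315 px; one third is 105.00 px.
The top-right point is two-thirds across and one-third down within the crop:
x = 490 + 2 × 1035.33 ≈ 2561; y = 35 + 1 × 105.00 ≈ 140.

x = 2561 px, y = 140 px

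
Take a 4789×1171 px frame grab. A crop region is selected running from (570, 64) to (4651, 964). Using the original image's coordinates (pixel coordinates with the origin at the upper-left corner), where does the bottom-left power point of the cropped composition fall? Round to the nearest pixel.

Crop width = 4651 − 570 = 4081 px; one third is 1360.33 px.
Crop height = 964 − 64 = 900 px; one third is 300.00 px.
The bottom-left point is one-third across and two-thirds down within the crop:
x = 570 + 1 × 1360.33 ≈ 1930; y = 64 + 2 × 300.00 ≈ 664.

x = 1930 px, y = 664 px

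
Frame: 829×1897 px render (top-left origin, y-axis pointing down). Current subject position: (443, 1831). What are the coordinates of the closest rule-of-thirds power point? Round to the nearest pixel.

Third lines: x ∈ {276, 553}, y ∈ {632, 1265}.
443 is closer to x = 553; 1831 is closer to y = 1265.
So the nearest intersection is the lower-right power point.

(553, 1265)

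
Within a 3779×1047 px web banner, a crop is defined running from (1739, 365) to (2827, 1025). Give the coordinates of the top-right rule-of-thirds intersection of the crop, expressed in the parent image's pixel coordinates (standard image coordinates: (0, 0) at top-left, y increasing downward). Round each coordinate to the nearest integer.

Crop width = 2827 − 1739 = 1088 px; one third is 362.67 px.
Crop height = 1025 − 365 = 660 px; one third is 220.00 px.
The top-right point is two-thirds across and one-third down within the crop:
x = 1739 + 2 × 362.67 ≈ 2464; y = 365 + 1 × 220.00 ≈ 585.

(2464, 585)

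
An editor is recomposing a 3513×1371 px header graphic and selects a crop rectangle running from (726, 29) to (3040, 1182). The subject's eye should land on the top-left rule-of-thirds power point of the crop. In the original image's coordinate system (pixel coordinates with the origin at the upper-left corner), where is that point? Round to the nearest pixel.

(1497, 413)

Crop width = 3040 − 726 = 2314 px; one third is 771.33 px.
Crop height = 1182 − 29 = 1153 px; one third is 384.33 px.
The top-left point is one-third across and one-third down within the crop:
x = 726 + 1 × 771.33 ≈ 1497; y = 29 + 1 × 384.33 ≈ 413.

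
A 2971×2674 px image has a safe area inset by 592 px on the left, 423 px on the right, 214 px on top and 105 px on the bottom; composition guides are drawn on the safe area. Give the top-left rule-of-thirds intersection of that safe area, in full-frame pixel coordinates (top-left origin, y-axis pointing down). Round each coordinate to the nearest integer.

Content width = 2971 − 592 − 423 = 1956 px; content height = 2674 − 214 − 105 = 2355 px.
Top-left is one-third across and one-third down within the safe area.
x = 592 + 1 × 1956/3 = 592 + 652.00 ≈ 1244
y = 214 + 1 × 2355/3 = 214 + 785.00 ≈ 999

(1244, 999)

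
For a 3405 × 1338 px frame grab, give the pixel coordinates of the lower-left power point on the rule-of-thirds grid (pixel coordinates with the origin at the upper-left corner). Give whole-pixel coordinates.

The lower-left point sits one-third of the way across and two-thirds of the way down.
x = 1 × 3405/3 ≈ 1135; y = 2 × 1338/3 ≈ 892.

(1135, 892)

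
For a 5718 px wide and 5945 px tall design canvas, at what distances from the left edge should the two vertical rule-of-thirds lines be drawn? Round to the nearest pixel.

1906 px and 3812 px

5718 / 3 = 1906, so the vertical lines sit at one and two thirds of 5718.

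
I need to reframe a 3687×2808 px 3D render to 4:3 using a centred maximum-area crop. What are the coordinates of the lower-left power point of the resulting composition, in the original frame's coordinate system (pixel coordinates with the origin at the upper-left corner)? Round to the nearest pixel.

3687/2808 < 4/3, so the 4:3 crop keeps the full width 3687 and trims height to 3687 × 3/4 = 2765.25 px.
Top offset = (2808 − 2765.25)/2 = 21.38 px; left offset = 0.
Lower-left is one-third across and two-thirds down within the crop:
x = 0.00 + 1 × 3687.00/3 ≈ 1229; y = 21.38 + 2 × 2765.25/3 ≈ 1865.

x = 1229 px, y = 1865 px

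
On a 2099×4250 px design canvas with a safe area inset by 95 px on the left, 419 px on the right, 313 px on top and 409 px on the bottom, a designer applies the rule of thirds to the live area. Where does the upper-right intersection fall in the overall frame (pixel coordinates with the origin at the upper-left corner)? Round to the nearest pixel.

(1152, 1489)

Content width = 2099 − 95 − 419 = 1585 px; content height = 4250 − 313 − 409 = 3528 px.
Upper-right is two-thirds across and one-third down within the live area.
x = 95 + 2 × 1585/3 = 95 + 1056.67 ≈ 1152
y = 313 + 1 × 3528/3 = 313 + 1176.00 ≈ 1489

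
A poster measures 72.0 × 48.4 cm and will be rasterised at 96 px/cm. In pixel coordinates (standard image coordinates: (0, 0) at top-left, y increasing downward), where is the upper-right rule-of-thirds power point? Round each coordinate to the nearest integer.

x = 4608 px, y = 1549 px

In pixels the canvas is 72.0 × 96 = 6912 wide and 48.4 × 96 = 4646.4 tall.
The upper-right point is two-thirds across and one-third down:
x = 2 × 6912/3 ≈ 4608; y = 1 × 4646.4/3 ≈ 1549.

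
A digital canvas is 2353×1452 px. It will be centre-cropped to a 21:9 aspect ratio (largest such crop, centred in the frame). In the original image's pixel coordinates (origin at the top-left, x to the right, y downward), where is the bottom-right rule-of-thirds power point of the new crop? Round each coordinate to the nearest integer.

2353/1452 < 21/9, so the 21:9 crop keeps the full width 2353 and trims height to 2353 × 9/21 = 1008.43 px.
Top offset = (1452 − 1008.43)/2 = 221.79 px; left offset = 0.
Bottom-right is two-thirds across and two-thirds down within the crop:
x = 0.00 + 2 × 2353.00/3 ≈ 1569; y = 221.79 + 2 × 1008.43/3 ≈ 894.

x = 1569 px, y = 894 px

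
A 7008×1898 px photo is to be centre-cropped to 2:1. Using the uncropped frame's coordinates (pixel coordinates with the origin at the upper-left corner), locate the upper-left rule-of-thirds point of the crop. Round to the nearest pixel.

x = 2871 px, y = 633 px

7008/1898 > 2/1, so the 2:1 crop keeps the full height 1898 and trims width to 1898 × 2/1 = 3796.00 px.
Left offset = (7008 − 3796.00)/2 = 1606.00 px; top offset = 0.
Upper-left is one-third across and one-third down within the crop:
x = 1606.00 + 1 × 3796.00/3 ≈ 2871; y = 0.00 + 1 × 1898.00/3 ≈ 633.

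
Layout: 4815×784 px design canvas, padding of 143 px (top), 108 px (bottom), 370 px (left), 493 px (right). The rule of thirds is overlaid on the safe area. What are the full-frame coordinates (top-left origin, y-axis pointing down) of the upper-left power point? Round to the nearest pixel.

Content width = 4815 − 370 − 493 = 3952 px; content height = 784 − 143 − 108 = 533 px.
Upper-left is one-third across and one-third down within the safe area.
x = 370 + 1 × 3952/3 = 370 + 1317.33 ≈ 1687
y = 143 + 1 × 533/3 = 143 + 177.67 ≈ 321

x = 1687 px, y = 321 px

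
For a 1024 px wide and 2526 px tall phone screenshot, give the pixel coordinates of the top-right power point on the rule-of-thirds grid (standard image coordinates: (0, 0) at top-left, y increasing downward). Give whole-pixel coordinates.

The top-right point sits two-thirds of the way across and one-third of the way down.
x = 2 × 1024/3 ≈ 683; y = 1 × 2526/3 ≈ 842.

(683, 842)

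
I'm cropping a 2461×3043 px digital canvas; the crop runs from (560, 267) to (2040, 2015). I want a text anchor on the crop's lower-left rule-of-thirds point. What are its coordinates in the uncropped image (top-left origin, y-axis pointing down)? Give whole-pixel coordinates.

(1053, 1432)

Crop width = 2040 − 560 = 1480 px; one third is 493.33 px.
Crop height = 2015 − 267 = 1748 px; one third is 582.67 px.
The lower-left point is one-third across and two-thirds down within the crop:
x = 560 + 1 × 493.33 ≈ 1053; y = 267 + 2 × 582.67 ≈ 1432.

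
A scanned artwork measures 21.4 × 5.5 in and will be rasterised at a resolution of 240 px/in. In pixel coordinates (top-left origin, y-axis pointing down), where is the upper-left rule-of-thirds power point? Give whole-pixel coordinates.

In pixels the canvas is 21.4 × 240 = 5136 wide and 5.5 × 240 = 1320 tall.
The upper-left point is one-third across and one-third down:
x = 1 × 5136/3 ≈ 1712; y = 1 × 1320/3 ≈ 440.

x = 1712 px, y = 440 px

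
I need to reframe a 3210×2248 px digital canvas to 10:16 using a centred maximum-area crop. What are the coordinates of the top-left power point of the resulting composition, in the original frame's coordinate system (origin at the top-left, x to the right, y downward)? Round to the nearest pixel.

x = 1371 px, y = 749 px

3210/2248 > 10/16, so the 10:16 crop keeps the full height 2248 and trims width to 2248 × 10/16 = 1405.00 px.
Left offset = (3210 − 1405.00)/2 = 902.50 px; top offset = 0.
Top-left is one-third across and one-third down within the crop:
x = 902.50 + 1 × 1405.00/3 ≈ 1371; y = 0.00 + 1 × 2248.00/3 ≈ 749.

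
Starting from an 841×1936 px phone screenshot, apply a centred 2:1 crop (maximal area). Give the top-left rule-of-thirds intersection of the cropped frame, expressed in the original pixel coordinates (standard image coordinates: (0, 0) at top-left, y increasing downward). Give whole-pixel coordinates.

841/1936 < 2/1, so the 2:1 crop keeps the full width 841 and trims height to 841 × 1/2 = 420.50 px.
Top offset = (1936 − 420.50)/2 = 757.75 px; left offset = 0.
Top-left is one-third across and one-third down within the crop:
x = 0.00 + 1 × 841.00/3 ≈ 280; y = 757.75 + 1 × 420.50/3 ≈ 898.

(280, 898)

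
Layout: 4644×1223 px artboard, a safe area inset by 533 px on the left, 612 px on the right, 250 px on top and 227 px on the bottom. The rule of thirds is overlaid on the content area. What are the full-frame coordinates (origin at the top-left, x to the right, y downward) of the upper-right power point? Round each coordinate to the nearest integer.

x = 2866 px, y = 499 px

Content width = 4644 − 533 − 612 = 3499 px; content height = 1223 − 250 − 227 = 746 px.
Upper-right is two-thirds across and one-third down within the content area.
x = 533 + 2 × 3499/3 = 533 + 2332.67 ≈ 2866
y = 250 + 1 × 746/3 = 250 + 248.67 ≈ 499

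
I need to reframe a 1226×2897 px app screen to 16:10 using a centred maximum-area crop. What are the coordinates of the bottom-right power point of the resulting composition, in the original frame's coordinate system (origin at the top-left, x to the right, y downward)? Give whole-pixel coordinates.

(817, 1576)

1226/2897 < 16/10, so the 16:10 crop keeps the full width 1226 and trims height to 1226 × 10/16 = 766.25 px.
Top offset = (2897 − 766.25)/2 = 1065.38 px; left offset = 0.
Bottom-right is two-thirds across and two-thirds down within the crop:
x = 0.00 + 2 × 1226.00/3 ≈ 817; y = 1065.38 + 2 × 766.25/3 ≈ 1576.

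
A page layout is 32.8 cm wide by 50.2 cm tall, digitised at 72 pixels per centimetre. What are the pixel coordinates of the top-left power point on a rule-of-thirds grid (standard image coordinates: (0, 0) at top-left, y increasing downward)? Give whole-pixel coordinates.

In pixels the canvas is 32.8 × 72 = 2361.6 wide and 50.2 × 72 = 3614.4 tall.
The top-left point is one-third across and one-third down:
x = 1 × 2361.6/3 ≈ 787; y = 1 × 3614.4/3 ≈ 1205.

x = 787 px, y = 1205 px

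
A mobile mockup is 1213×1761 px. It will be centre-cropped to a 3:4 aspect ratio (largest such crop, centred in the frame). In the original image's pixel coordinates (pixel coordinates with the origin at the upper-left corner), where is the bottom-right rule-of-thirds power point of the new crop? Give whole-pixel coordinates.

x = 809 px, y = 1150 px

1213/1761 < 3/4, so the 3:4 crop keeps the full width 1213 and trims height to 1213 × 4/3 = 1617.33 px.
Top offset = (1761 − 1617.33)/2 = 71.83 px; left offset = 0.
Bottom-right is two-thirds across and two-thirds down within the crop:
x = 0.00 + 2 × 1213.00/3 ≈ 809; y = 71.83 + 2 × 1617.33/3 ≈ 1150.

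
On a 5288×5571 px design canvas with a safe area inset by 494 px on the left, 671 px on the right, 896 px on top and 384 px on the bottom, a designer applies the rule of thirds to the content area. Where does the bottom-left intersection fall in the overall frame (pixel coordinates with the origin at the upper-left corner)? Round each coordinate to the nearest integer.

(1868, 3757)

Content width = 5288 − 494 − 671 = 4123 px; content height = 5571 − 896 − 384 = 4291 px.
Bottom-left is one-third across and two-thirds down within the content area.
x = 494 + 1 × 4123/3 = 494 + 1374.33 ≈ 1868
y = 896 + 2 × 4291/3 = 896 + 2860.67 ≈ 3757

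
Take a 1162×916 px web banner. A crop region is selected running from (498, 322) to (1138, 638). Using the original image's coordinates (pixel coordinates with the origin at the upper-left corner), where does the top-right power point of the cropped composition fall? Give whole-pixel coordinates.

Crop width = 1138 − 498 = 640 px; one third is 213.33 px.
Crop height = 638 − 322 = 316 px; one third is 105.33 px.
The top-right point is two-thirds across and one-third down within the crop:
x = 498 + 2 × 213.33 ≈ 925; y = 322 + 1 × 105.33 ≈ 427.

(925, 427)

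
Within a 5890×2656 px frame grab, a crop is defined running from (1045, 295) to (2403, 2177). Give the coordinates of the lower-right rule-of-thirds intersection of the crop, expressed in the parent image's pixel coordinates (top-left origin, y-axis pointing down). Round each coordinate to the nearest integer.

Crop width = 2403 − 1045 = 1358 px; one third is 452.67 px.
Crop height = 2177 − 295 = 1882 px; one third is 627.33 px.
The lower-right point is two-thirds across and two-thirds down within the crop:
x = 1045 + 2 × 452.67 ≈ 1950; y = 295 + 2 × 627.33 ≈ 1550.

(1950, 1550)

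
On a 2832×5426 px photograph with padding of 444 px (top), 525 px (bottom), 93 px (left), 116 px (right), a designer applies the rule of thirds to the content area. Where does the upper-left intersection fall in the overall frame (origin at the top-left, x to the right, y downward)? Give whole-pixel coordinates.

Content width = 2832 − 93 − 116 = 2623 px; content height = 5426 − 444 − 525 = 4457 px.
Upper-left is one-third across and one-third down within the content area.
x = 93 + 1 × 2623/3 = 93 + 874.33 ≈ 967
y = 444 + 1 × 4457/3 = 444 + 1485.67 ≈ 1930

(967, 1930)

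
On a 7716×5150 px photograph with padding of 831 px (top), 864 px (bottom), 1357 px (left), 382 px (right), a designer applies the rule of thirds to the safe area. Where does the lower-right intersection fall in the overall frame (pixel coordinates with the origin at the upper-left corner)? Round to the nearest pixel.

Content width = 7716 − 1357 − 382 = 5977 px; content height = 5150 − 831 − 864 = 3455 px.
Lower-right is two-thirds across and two-thirds down within the safe area.
x = 1357 + 2 × 5977/3 = 1357 + 3984.67 ≈ 5342
y = 831 + 2 × 3455/3 = 831 + 2303.33 ≈ 3134

x = 5342 px, y = 3134 px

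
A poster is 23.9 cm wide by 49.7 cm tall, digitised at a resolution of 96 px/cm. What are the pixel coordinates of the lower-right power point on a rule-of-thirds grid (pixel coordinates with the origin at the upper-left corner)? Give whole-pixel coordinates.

In pixels the canvas is 23.9 × 96 = 2294.4 wide and 49.7 × 96 = 4771.2 tall.
The lower-right point is two-thirds across and two-thirds down:
x = 2 × 2294.4/3 ≈ 1530; y = 2 × 4771.2/3 ≈ 3181.

(1530, 3181)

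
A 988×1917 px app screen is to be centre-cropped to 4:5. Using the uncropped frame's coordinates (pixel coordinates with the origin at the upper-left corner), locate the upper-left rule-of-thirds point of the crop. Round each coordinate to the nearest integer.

988/1917 < 4/5, so the 4:5 crop keeps the full width 988 and trims height to 988 × 5/4 = 1235.00 px.
Top offset = (1917 − 1235.00)/2 = 341.00 px; left offset = 0.
Upper-left is one-third across and one-third down within the crop:
x = 0.00 + 1 × 988.00/3 ≈ 329; y = 341.00 + 1 × 1235.00/3 ≈ 753.

(329, 753)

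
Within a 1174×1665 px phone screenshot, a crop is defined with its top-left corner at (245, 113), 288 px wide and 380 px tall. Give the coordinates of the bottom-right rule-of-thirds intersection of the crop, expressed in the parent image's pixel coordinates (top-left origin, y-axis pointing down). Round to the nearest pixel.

(437, 366)

One third of the crop width 288 is 96.00 px.
One third of the crop height 380 is 126.67 px.
The bottom-right point is two-thirds across and two-thirds down within the crop:
x = 245 + 2 × 96.00 ≈ 437; y = 113 + 2 × 126.67 ≈ 366.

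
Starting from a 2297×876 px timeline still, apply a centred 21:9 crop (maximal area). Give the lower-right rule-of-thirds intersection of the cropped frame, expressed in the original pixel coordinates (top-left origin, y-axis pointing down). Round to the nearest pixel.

2297/876 > 21/9, so the 21:9 crop keeps the full height 876 and trims width to 876 × 21/9 = 2044.00 px.
Left offset = (2297 − 2044.00)/2 = 126.50 px; top offset = 0.
Lower-right is two-thirds across and two-thirds down within the crop:
x = 126.50 + 2 × 2044.00/3 ≈ 1489; y = 0.00 + 2 × 876.00/3 ≈ 584.

(1489, 584)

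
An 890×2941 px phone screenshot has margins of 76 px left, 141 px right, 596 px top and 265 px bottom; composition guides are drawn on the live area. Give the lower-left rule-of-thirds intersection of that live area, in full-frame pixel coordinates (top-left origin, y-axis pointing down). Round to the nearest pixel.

(300, 1983)

Content width = 890 − 76 − 141 = 673 px; content height = 2941 − 596 − 265 = 2080 px.
Lower-left is one-third across and two-thirds down within the live area.
x = 76 + 1 × 673/3 = 76 + 224.33 ≈ 300
y = 596 + 2 × 2080/3 = 596 + 1386.67 ≈ 1983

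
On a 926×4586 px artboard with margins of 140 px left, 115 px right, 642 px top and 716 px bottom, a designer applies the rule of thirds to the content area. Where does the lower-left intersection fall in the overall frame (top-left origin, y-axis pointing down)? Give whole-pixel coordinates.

(364, 2794)

Content width = 926 − 140 − 115 = 671 px; content height = 4586 − 642 − 716 = 3228 px.
Lower-left is one-third across and two-thirds down within the content area.
x = 140 + 1 × 671/3 = 140 + 223.67 ≈ 364
y = 642 + 2 × 3228/3 = 642 + 2152.00 ≈ 2794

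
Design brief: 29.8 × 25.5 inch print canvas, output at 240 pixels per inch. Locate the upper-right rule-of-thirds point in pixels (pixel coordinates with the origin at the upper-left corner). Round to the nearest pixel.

In pixels the canvas is 29.8 × 240 = 7152 wide and 25.5 × 240 = 6120 tall.
The upper-right point is two-thirds across and one-third down:
x = 2 × 7152/3 ≈ 4768; y = 1 × 6120/3 ≈ 2040.

(4768, 2040)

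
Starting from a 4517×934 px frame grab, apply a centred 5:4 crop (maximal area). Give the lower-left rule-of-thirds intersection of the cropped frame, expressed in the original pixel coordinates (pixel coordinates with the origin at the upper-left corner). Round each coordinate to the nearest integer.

4517/934 > 5/4, so the 5:4 crop keeps the full height 934 and trims width to 934 × 5/4 = 1167.50 px.
Left offset = (4517 − 1167.50)/2 = 1674.75 px; top offset = 0.
Lower-left is one-third across and two-thirds down within the crop:
x = 1674.75 + 1 × 1167.50/3 ≈ 2064; y = 0.00 + 2 × 934.00/3 ≈ 623.

x = 2064 px, y = 623 px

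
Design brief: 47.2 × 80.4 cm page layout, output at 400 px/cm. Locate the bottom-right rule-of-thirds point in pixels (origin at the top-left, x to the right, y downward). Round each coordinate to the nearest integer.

In pixels the canvas is 47.2 × 400 = 18880 wide and 80.4 × 400 = 32160 tall.
The bottom-right point is two-thirds across and two-thirds down:
x = 2 × 18880/3 ≈ 12587; y = 2 × 32160/3 ≈ 21440.

x = 12587 px, y = 21440 px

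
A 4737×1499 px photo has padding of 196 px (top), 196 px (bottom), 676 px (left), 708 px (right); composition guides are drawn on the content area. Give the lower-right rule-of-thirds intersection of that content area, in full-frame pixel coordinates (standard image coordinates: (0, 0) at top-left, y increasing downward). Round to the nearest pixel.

Content width = 4737 − 676 − 708 = 3353 px; content height = 1499 − 196 − 196 = 1107 px.
Lower-right is two-thirds across and two-thirds down within the content area.
x = 676 + 2 × 3353/3 = 676 + 2235.33 ≈ 2911
y = 196 + 2 × 1107/3 = 196 + 738.00 ≈ 934

x = 2911 px, y = 934 px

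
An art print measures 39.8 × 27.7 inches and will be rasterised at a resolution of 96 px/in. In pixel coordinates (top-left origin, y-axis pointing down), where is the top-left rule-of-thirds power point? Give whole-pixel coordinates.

In pixels the canvas is 39.8 × 96 = 3820.8 wide and 27.7 × 96 = 2659.2 tall.
The top-left point is one-third across and one-third down:
x = 1 × 3820.8/3 ≈ 1274; y = 1 × 2659.2/3 ≈ 886.

x = 1274 px, y = 886 px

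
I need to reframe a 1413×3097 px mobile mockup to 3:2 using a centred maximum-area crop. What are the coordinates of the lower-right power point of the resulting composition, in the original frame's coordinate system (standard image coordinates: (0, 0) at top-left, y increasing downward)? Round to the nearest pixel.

(942, 1706)

1413/3097 < 3/2, so the 3:2 crop keeps the full width 1413 and trims height to 1413 × 2/3 = 942.00 px.
Top offset = (3097 − 942.00)/2 = 1077.50 px; left offset = 0.
Lower-right is two-thirds across and two-thirds down within the crop:
x = 0.00 + 2 × 1413.00/3 ≈ 942; y = 1077.50 + 2 × 942.00/3 ≈ 1706.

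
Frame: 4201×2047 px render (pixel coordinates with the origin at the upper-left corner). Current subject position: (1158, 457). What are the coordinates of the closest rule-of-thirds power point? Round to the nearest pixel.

Third lines: x ∈ {1400, 2801}, y ∈ {682, 1365}.
1158 is closer to x = 1400; 457 is closer to y = 682.
So the nearest intersection is the upper-left power point.

x = 1400 px, y = 682 px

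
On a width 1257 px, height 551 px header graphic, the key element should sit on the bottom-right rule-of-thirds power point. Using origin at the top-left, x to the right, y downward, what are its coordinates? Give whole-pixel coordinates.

(838, 367)

The bottom-right point sits two-thirds of the way across and two-thirds of the way down.
x = 2 × 1257/3 ≈ 838; y = 2 × 551/3 ≈ 367.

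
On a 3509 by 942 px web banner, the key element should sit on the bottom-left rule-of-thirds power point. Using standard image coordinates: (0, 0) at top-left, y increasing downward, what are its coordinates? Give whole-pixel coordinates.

The bottom-left point sits one-third of the way across and two-thirds of the way down.
x = 1 × 3509/3 ≈ 1170; y = 2 × 942/3 ≈ 628.

x = 1170 px, y = 628 px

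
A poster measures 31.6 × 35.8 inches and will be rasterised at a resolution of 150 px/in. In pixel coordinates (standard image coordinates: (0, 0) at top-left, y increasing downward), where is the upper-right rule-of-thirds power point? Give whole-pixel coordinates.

x = 3160 px, y = 1790 px

In pixels the canvas is 31.6 × 150 = 4740 wide and 35.8 × 150 = 5370 tall.
The upper-right point is two-thirds across and one-third down:
x = 2 × 4740/3 ≈ 3160; y = 1 × 5370/3 ≈ 1790.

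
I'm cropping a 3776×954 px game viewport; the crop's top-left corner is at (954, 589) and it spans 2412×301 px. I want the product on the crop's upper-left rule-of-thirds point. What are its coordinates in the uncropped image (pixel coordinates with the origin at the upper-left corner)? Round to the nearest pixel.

(1758, 689)

One third of the crop width 2412 is 804.00 px.
One third of the crop height 301 is 100.33 px.
The upper-left point is one-third across and one-third down within the crop:
x = 954 + 1 × 804.00 ≈ 1758; y = 589 + 1 × 100.33 ≈ 689.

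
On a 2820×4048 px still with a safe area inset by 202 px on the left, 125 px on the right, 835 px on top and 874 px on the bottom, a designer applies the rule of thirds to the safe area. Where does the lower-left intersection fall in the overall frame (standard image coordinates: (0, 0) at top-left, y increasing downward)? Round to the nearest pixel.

Content width = 2820 − 202 − 125 = 2493 px; content height = 4048 − 835 − 874 = 2339 px.
Lower-left is one-third across and two-thirds down within the safe area.
x = 202 + 1 × 2493/3 = 202 + 831.00 ≈ 1033
y = 835 + 2 × 2339/3 = 835 + 1559.33 ≈ 2394

(1033, 2394)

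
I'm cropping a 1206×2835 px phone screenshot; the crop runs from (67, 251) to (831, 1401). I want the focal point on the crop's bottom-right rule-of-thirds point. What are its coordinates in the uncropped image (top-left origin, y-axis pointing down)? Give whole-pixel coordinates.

Crop width = 831 − 67 = 764 px; one third is 254.67 px.
Crop height = 1401 − 251 = 1150 px; one third is 383.33 px.
The bottom-right point is two-thirds across and two-thirds down within the crop:
x = 67 + 2 × 254.67 ≈ 576; y = 251 + 2 × 383.33 ≈ 1018.

x = 576 px, y = 1018 px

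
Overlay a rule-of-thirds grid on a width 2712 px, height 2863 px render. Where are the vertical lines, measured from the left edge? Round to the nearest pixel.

904 px and 1808 px

2712 / 3 = 904, so the vertical lines sit at one and two thirds of 2712.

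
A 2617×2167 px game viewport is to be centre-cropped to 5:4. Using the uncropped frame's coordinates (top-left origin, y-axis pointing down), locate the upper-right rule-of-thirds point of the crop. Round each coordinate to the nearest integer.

(1745, 735)

2617/2167 < 5/4, so the 5:4 crop keeps the full width 2617 and trims height to 2617 × 4/5 = 2093.60 px.
Top offset = (2167 − 2093.60)/2 = 36.70 px; left offset = 0.
Upper-right is two-thirds across and one-third down within the crop:
x = 0.00 + 2 × 2617.00/3 ≈ 1745; y = 36.70 + 1 × 2093.60/3 ≈ 735.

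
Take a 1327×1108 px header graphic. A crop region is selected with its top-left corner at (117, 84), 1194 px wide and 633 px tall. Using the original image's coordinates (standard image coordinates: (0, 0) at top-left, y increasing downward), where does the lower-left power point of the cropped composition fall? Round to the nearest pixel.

x = 515 px, y = 506 px

One third of the crop width 1194 is 398.00 px.
One third of the crop height 633 is 211.00 px.
The lower-left point is one-third across and two-thirds down within the crop:
x = 117 + 1 × 398.00 ≈ 515; y = 84 + 2 × 211.00 ≈ 506.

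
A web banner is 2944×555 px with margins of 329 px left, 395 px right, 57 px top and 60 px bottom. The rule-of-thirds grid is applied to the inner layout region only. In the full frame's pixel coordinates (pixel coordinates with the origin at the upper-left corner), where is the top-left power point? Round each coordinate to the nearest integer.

Content width = 2944 − 329 − 395 = 2220 px; content height = 555 − 57 − 60 = 438 px.
Top-left is one-third across and one-third down within the inner layout region.
x = 329 + 1 × 2220/3 = 329 + 740.00 ≈ 1069
y = 57 + 1 × 438/3 = 57 + 146.00 ≈ 203

x = 1069 px, y = 203 px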